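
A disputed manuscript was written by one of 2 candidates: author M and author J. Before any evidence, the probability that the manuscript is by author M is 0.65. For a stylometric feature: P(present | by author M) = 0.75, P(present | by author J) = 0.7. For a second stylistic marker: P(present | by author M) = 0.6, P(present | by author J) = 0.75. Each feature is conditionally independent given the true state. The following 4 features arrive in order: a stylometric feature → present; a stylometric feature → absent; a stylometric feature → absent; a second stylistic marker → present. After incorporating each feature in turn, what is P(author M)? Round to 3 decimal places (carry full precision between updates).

0.525

After a stylometric feature='present': P(author M) = 0.75·0.6500 / (0.75·0.6500 + 0.7·0.3500) ≈ 0.6655
After a stylometric feature='absent': P(author M) = 0.25·0.6655 / (0.25·0.6655 + 0.3·0.3345) ≈ 0.6238
After a stylometric feature='absent': P(author M) = 0.25·0.6238 / (0.25·0.6238 + 0.3·0.3762) ≈ 0.5801
After a second stylistic marker='present': P(author M) = 0.6·0.5801 / (0.6·0.5801 + 0.75·0.4199) ≈ 0.5250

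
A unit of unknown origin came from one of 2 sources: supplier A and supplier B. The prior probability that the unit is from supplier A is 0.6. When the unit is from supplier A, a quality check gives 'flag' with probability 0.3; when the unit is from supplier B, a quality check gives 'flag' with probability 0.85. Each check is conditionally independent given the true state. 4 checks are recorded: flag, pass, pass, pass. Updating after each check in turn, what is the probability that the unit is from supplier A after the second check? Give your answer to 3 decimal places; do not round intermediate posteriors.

After 'flag': P(supplier A) = 0.3·0.6000 / (0.3·0.6000 + 0.85·0.4000) ≈ 0.3462
After 'pass': P(supplier A) = 0.7·0.3462 / (0.7·0.3462 + 0.15·0.6538) ≈ 0.7119

0.712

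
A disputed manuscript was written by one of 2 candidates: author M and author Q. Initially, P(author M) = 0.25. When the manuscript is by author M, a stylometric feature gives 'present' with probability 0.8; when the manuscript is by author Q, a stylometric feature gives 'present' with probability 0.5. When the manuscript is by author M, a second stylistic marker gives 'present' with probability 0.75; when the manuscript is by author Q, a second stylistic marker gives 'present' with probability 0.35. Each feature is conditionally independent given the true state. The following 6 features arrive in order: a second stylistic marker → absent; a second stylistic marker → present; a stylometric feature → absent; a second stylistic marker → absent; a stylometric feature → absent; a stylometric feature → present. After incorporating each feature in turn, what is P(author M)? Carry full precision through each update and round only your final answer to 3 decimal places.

0.026

Each posterior becomes the prior for the next update.
After a second stylistic marker='absent': P(author M) = 0.25·0.2500 / (0.25·0.2500 + 0.65·0.7500) ≈ 0.1136
After a second stylistic marker='present': P(author M) = 0.75·0.1136 / (0.75·0.1136 + 0.35·0.8864) ≈ 0.2155
After a stylometric feature='absent': P(author M) = 0.2·0.2155 / (0.2·0.2155 + 0.5·0.7845) ≈ 0.0990
After a second stylistic marker='absent': P(author M) = 0.25·0.0990 / (0.25·0.0990 + 0.65·0.9010) ≈ 0.0406
After a stylometric feature='absent': P(author M) = 0.2·0.0406 / (0.2·0.0406 + 0.5·0.9594) ≈ 0.0166
After a stylometric feature='present': P(author M) = 0.8·0.0166 / (0.8·0.0166 + 0.5·0.9834) ≈ 0.0263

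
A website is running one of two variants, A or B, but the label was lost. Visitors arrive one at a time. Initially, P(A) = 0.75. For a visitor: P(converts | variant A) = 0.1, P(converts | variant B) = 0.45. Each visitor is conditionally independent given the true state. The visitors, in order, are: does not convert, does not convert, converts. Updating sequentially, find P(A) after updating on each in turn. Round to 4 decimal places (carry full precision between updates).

Apply Bayes' rule sequentially, carrying P(A) forward.
After 'does not convert': P(A) = 0.9·0.7500 / (0.9·0.7500 + 0.55·0.2500) ≈ 0.8308
After 'does not convert': P(A) = 0.9·0.8308 / (0.9·0.8308 + 0.55·0.1692) ≈ 0.8893
After 'converts': P(A) = 0.1·0.8893 / (0.1·0.8893 + 0.45·0.1107) ≈ 0.6409

0.6409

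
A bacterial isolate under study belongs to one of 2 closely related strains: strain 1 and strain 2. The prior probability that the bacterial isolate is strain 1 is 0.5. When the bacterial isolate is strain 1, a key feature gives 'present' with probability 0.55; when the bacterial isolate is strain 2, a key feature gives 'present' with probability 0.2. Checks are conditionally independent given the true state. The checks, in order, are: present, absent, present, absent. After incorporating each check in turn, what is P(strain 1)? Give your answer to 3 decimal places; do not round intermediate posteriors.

0.705

Apply Bayes' rule sequentially, carrying P(strain 1) forward.
After 'present': P(strain 1) = 0.55·0.5000 / (0.55·0.5000 + 0.2·0.5000) ≈ 0.7333
After 'absent': P(strain 1) = 0.45·0.7333 / (0.45·0.7333 + 0.8·0.2667) ≈ 0.6074
After 'present': P(strain 1) = 0.55·0.6074 / (0.55·0.6074 + 0.2·0.3926) ≈ 0.8097
After 'absent': P(strain 1) = 0.45·0.8097 / (0.45·0.8097 + 0.8·0.1903) ≈ 0.7053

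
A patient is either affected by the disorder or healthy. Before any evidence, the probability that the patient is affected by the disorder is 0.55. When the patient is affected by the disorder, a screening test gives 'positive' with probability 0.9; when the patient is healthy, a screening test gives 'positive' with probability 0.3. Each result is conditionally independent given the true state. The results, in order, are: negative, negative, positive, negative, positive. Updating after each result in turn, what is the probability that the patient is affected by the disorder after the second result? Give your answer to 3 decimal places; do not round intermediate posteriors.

0.024

Apply Bayes' rule sequentially, carrying P(affected) forward.
After 'negative': P(affected) = 0.1·0.5500 / (0.1·0.5500 + 0.7·0.4500) ≈ 0.1486
After 'negative': P(affected) = 0.1·0.1486 / (0.1·0.1486 + 0.7·0.8514) ≈ 0.0243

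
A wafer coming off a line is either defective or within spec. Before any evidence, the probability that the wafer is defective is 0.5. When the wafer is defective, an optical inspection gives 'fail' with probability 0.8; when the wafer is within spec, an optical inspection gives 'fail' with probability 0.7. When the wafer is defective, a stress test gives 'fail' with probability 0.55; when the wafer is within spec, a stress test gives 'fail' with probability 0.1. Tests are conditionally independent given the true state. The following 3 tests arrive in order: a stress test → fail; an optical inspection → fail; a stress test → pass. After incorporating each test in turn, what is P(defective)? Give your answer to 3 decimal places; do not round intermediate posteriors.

After a stress test='fail': P(defective) = 0.55·0.5000 / (0.55·0.5000 + 0.1·0.5000) ≈ 0.8462
After an optical inspection='fail': P(defective) = 0.8·0.8462 / (0.8·0.8462 + 0.7·0.1538) ≈ 0.8627
After a stress test='pass': P(defective) = 0.45·0.8627 / (0.45·0.8627 + 0.9·0.1373) ≈ 0.7586

0.759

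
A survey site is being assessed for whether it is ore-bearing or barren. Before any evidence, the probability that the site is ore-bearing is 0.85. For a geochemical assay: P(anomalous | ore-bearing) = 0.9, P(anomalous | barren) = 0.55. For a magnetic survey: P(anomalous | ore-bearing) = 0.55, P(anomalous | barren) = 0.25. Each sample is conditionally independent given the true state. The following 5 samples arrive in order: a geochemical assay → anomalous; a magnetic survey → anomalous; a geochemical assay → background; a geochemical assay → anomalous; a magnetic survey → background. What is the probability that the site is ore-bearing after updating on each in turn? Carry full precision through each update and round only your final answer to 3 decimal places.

0.817

After a geochemical assay='anomalous': P(ore) = 0.9·0.8500 / (0.9·0.8500 + 0.55·0.1500) ≈ 0.9027
After a magnetic survey='anomalous': P(ore) = 0.55·0.9027 / (0.55·0.9027 + 0.25·0.0973) ≈ 0.9533
After a geochemical assay='background': P(ore) = 0.1·0.9533 / (0.1·0.9533 + 0.45·0.0467) ≈ 0.8193
After a geochemical assay='anomalous': P(ore) = 0.9·0.8193 / (0.9·0.8193 + 0.55·0.1807) ≈ 0.8812
After a magnetic survey='background': P(ore) = 0.45·0.8812 / (0.45·0.8812 + 0.75·0.1188) ≈ 0.8165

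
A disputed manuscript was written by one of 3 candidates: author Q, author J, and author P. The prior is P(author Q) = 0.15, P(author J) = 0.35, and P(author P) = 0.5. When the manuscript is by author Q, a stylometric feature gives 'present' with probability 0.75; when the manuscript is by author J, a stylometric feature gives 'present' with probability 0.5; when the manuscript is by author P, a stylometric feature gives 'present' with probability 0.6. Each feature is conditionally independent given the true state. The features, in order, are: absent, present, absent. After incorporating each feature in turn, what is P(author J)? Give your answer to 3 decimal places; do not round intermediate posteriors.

After 'absent': normaliser = 0.25·0.1500 + 0.5·0.3500 + 0.4·0.5000; P(author Q) ≈ 0.0909, P(author J) ≈ 0.4242, P(author P) ≈ 0.4848
After 'present': normaliser = 0.75·0.0909 + 0.5·0.4242 + 0.6·0.4848; P(author Q) ≈ 0.1194, P(author J) ≈ 0.3714, P(author P) ≈ 0.5093
After 'absent': normaliser = 0.25·0.1194 + 0.5·0.3714 + 0.4·0.5093; P(author Q) ≈ 0.0712, P(author J) ≈ 0.4429, P(author P) ≈ 0.4859

0.443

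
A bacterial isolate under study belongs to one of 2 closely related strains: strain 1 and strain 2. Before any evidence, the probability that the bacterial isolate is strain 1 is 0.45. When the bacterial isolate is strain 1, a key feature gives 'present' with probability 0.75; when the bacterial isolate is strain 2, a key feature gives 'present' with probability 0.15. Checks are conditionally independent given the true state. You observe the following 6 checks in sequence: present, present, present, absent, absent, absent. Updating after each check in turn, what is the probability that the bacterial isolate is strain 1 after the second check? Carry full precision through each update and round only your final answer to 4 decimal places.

0.9534

After 'present': P(strain 1) = 0.75·0.4500 / (0.75·0.4500 + 0.15·0.5500) ≈ 0.8036
After 'present': P(strain 1) = 0.75·0.8036 / (0.75·0.8036 + 0.15·0.1964) ≈ 0.9534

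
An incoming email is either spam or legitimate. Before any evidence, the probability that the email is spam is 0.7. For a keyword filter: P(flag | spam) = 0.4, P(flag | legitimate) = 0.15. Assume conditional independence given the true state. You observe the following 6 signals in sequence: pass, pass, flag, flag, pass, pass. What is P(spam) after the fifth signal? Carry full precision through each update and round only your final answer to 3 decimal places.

0.854

Each posterior becomes the prior for the next update.
After 'pass': P(spam) = 0.6·0.7000 / (0.6·0.7000 + 0.85·0.3000) ≈ 0.6222
After 'pass': P(spam) = 0.6·0.6222 / (0.6·0.6222 + 0.85·0.3778) ≈ 0.5376
After 'flag': P(spam) = 0.4·0.5376 / (0.4·0.5376 + 0.15·0.4624) ≈ 0.7561
After 'flag': P(spam) = 0.4·0.7561 / (0.4·0.7561 + 0.15·0.2439) ≈ 0.8921
After 'pass': P(spam) = 0.6·0.8921 / (0.6·0.8921 + 0.85·0.1079) ≈ 0.8537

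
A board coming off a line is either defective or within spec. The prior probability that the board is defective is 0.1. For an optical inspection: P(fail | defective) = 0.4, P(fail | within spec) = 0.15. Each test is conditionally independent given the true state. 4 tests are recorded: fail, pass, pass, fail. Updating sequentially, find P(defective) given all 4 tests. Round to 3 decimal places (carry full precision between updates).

0.282

After 'fail': P(defective) = 0.4·0.1000 / (0.4·0.1000 + 0.15·0.9000) ≈ 0.2286
After 'pass': P(defective) = 0.6·0.2286 / (0.6·0.2286 + 0.85·0.7714) ≈ 0.1730
After 'pass': P(defective) = 0.6·0.1730 / (0.6·0.1730 + 0.85·0.8270) ≈ 0.1286
After 'fail': P(defective) = 0.4·0.1286 / (0.4·0.1286 + 0.15·0.8714) ≈ 0.2825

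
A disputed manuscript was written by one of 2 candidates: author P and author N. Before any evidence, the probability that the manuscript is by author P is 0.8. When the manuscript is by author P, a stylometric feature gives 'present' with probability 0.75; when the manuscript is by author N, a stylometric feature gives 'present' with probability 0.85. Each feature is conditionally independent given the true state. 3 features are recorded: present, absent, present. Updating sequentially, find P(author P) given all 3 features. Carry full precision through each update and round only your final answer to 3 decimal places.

After 'present': P(author P) = 0.75·0.8000 / (0.75·0.8000 + 0.85·0.2000) ≈ 0.7792
After 'absent': P(author P) = 0.25·0.7792 / (0.25·0.7792 + 0.15·0.2208) ≈ 0.8547
After 'present': P(author P) = 0.75·0.8547 / (0.75·0.8547 + 0.85·0.1453) ≈ 0.8385

0.838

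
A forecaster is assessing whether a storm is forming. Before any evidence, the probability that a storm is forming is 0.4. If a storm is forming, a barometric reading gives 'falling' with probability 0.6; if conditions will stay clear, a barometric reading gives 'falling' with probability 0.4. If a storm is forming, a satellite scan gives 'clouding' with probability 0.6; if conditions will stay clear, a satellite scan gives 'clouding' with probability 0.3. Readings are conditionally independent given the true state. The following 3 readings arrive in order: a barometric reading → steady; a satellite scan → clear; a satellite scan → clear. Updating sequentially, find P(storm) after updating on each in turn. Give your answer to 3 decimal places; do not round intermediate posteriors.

After a barometric reading='steady': P(storm) = 0.4·0.4000 / (0.4·0.4000 + 0.6·0.6000) ≈ 0.3077
After a satellite scan='clear': P(storm) = 0.4·0.3077 / (0.4·0.3077 + 0.7·0.6923) ≈ 0.2025
After a satellite scan='clear': P(storm) = 0.4·0.2025 / (0.4·0.2025 + 0.7·0.7975) ≈ 0.1267

0.127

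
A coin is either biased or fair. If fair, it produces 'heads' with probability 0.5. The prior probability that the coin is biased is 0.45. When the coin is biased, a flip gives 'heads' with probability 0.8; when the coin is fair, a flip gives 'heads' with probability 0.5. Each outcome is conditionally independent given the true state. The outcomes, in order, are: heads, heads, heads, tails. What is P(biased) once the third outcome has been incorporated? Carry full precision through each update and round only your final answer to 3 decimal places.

After 'heads': P(biased) = 0.8·0.4500 / (0.8·0.4500 + 0.5·0.5500) ≈ 0.5669
After 'heads': P(biased) = 0.8·0.5669 / (0.8·0.5669 + 0.5·0.4331) ≈ 0.6769
After 'heads': P(biased) = 0.8·0.6769 / (0.8·0.6769 + 0.5·0.3231) ≈ 0.7702

0.770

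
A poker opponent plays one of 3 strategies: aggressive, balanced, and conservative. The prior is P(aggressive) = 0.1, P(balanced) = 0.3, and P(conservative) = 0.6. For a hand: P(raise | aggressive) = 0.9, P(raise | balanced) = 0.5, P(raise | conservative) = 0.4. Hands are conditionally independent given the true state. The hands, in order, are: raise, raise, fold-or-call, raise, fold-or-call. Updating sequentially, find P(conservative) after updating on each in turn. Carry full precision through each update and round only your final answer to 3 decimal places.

0.578

After 'raise': normaliser = 0.9·0.1000 + 0.5·0.3000 + 0.4·0.6000; P(aggressive) ≈ 0.1875, P(balanced) ≈ 0.3125, P(conservative) ≈ 0.5000
After 'raise': normaliser = 0.9·0.1875 + 0.5·0.3125 + 0.4·0.5000; P(aggressive) ≈ 0.3214, P(balanced) ≈ 0.2976, P(conservative) ≈ 0.3810
After 'fold-or-call': normaliser = 0.1·0.3214 + 0.5·0.2976 + 0.6·0.3810; P(aggressive) ≈ 0.0785, P(balanced) ≈ 0.3634, P(conservative) ≈ 0.5581
After 'raise': normaliser = 0.9·0.0785 + 0.5·0.3634 + 0.4·0.5581; P(aggressive) ≈ 0.1485, P(balanced) ≈ 0.3820, P(conservative) ≈ 0.4694
After 'fold-or-call': normaliser = 0.1·0.1485 + 0.5·0.3820 + 0.6·0.4694; P(aggressive) ≈ 0.0305, P(balanced) ≈ 0.3918, P(conservative) ≈ 0.5777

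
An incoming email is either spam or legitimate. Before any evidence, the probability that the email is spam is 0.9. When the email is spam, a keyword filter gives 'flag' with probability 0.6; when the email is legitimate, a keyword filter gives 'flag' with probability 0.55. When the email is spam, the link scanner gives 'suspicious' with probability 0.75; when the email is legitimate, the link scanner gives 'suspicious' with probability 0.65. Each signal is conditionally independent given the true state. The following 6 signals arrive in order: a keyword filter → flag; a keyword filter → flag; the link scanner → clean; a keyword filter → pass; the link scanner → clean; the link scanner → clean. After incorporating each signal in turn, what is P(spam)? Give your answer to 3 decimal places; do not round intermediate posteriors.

0.776

Apply Bayes' rule sequentially, carrying P(spam) forward.
After a keyword filter='flag': P(spam) = 0.6·0.9000 / (0.6·0.9000 + 0.55·0.1000) ≈ 0.9076
After a keyword filter='flag': P(spam) = 0.6·0.9076 / (0.6·0.9076 + 0.55·0.0924) ≈ 0.9146
After the link scanner='clean': P(spam) = 0.25·0.9146 / (0.25·0.9146 + 0.35·0.0854) ≈ 0.8844
After a keyword filter='pass': P(spam) = 0.4·0.8844 / (0.4·0.8844 + 0.45·0.1156) ≈ 0.8718
After the link scanner='clean': P(spam) = 0.25·0.8718 / (0.25·0.8718 + 0.35·0.1282) ≈ 0.8293
After the link scanner='clean': P(spam) = 0.25·0.8293 / (0.25·0.8293 + 0.35·0.1707) ≈ 0.7763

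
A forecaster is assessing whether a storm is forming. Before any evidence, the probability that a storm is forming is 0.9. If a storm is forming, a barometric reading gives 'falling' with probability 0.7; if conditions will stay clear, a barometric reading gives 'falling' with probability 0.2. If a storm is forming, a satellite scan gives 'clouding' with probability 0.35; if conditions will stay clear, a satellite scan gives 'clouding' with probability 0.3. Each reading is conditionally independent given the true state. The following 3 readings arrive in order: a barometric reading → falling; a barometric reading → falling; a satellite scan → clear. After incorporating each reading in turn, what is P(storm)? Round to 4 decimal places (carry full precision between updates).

0.9903

After a barometric reading='falling': P(storm) = 0.7·0.9000 / (0.7·0.9000 + 0.2·0.1000) ≈ 0.9692
After a barometric reading='falling': P(storm) = 0.7·0.9692 / (0.7·0.9692 + 0.2·0.0308) ≈ 0.9910
After a satellite scan='clear': P(storm) = 0.65·0.9910 / (0.65·0.9910 + 0.7·0.0090) ≈ 0.9903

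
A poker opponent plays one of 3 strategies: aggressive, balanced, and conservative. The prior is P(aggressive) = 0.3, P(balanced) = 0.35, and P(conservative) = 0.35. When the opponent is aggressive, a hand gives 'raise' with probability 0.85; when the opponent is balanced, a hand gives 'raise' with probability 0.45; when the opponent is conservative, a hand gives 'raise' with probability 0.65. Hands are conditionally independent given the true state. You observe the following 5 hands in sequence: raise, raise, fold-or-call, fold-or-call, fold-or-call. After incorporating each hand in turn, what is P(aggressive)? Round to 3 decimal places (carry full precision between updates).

Apply Bayes' rule sequentially, carrying P(aggressive) forward.
After 'raise': normaliser = 0.85·0.3000 + 0.45·0.3500 + 0.65·0.3500; P(aggressive) ≈ 0.3984, P(balanced) ≈ 0.2461, P(conservative) ≈ 0.3555
After 'raise': normaliser = 0.85·0.3984 + 0.45·0.2461 + 0.65·0.3555; P(aggressive) ≈ 0.4977, P(balanced) ≈ 0.1627, P(conservative) ≈ 0.3396
After 'fold-or-call': normaliser = 0.15·0.4977 + 0.55·0.1627 + 0.35·0.3396; P(aggressive) ≈ 0.2638, P(balanced) ≈ 0.3163, P(conservative) ≈ 0.4199
After 'fold-or-call': normaliser = 0.15·0.2638 + 0.55·0.3163 + 0.35·0.4199; P(aggressive) ≈ 0.1098, P(balanced) ≈ 0.4825, P(conservative) ≈ 0.4077
After 'fold-or-call': normaliser = 0.15·0.1098 + 0.55·0.4825 + 0.35·0.4077; P(aggressive) ≈ 0.0388, P(balanced) ≈ 0.6251, P(conservative) ≈ 0.3361

0.039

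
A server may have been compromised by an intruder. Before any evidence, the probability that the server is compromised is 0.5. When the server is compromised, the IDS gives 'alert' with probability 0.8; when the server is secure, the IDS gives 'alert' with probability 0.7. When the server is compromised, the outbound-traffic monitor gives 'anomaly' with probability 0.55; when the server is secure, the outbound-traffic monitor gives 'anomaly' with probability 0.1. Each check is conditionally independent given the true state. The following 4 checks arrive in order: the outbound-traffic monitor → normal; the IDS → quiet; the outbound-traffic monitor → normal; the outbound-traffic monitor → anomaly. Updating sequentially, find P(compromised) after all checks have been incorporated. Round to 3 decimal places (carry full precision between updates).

0.478

Each posterior becomes the prior for the next update.
After the outbound-traffic monitor='normal': P(compromised) = 0.45·0.5000 / (0.45·0.5000 + 0.9·0.5000) ≈ 0.3333
After the IDS='quiet': P(compromised) = 0.2·0.3333 / (0.2·0.3333 + 0.3·0.6667) ≈ 0.2500
After the outbound-traffic monitor='normal': P(compromised) = 0.45·0.2500 / (0.45·0.2500 + 0.9·0.7500) ≈ 0.1429
After the outbound-traffic monitor='anomaly': P(compromised) = 0.55·0.1429 / (0.55·0.1429 + 0.1·0.8571) ≈ 0.4783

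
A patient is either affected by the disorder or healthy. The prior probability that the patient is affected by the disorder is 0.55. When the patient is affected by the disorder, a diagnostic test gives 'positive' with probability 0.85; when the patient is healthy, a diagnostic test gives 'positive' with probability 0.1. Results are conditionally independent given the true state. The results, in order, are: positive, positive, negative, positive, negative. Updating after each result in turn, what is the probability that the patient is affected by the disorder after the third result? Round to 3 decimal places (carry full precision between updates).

0.936

After 'positive': P(affected) = 0.85·0.5500 / (0.85·0.5500 + 0.1·0.4500) ≈ 0.9122
After 'positive': P(affected) = 0.85·0.9122 / (0.85·0.9122 + 0.1·0.0878) ≈ 0.9888
After 'negative': P(affected) = 0.15·0.9888 / (0.15·0.9888 + 0.9·0.0112) ≈ 0.9364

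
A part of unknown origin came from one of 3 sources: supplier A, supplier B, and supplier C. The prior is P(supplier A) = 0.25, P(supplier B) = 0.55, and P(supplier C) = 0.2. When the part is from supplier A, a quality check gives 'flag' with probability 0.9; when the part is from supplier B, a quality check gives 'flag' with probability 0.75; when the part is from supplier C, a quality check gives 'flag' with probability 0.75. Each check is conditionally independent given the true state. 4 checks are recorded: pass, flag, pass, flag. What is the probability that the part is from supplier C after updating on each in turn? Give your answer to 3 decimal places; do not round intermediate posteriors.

After 'pass': normaliser = 0.1·0.2500 + 0.25·0.5500 + 0.25·0.2000; P(supplier A) ≈ 0.1176, P(supplier B) ≈ 0.6471, P(supplier C) ≈ 0.2353
After 'flag': normaliser = 0.9·0.1176 + 0.75·0.6471 + 0.75·0.2353; P(supplier A) ≈ 0.1379, P(supplier B) ≈ 0.6322, P(supplier C) ≈ 0.2299
After 'pass': normaliser = 0.1·0.1379 + 0.25·0.6322 + 0.25·0.2299; P(supplier A) ≈ 0.0602, P(supplier B) ≈ 0.6892, P(supplier C) ≈ 0.2506
After 'flag': normaliser = 0.9·0.0602 + 0.75·0.6892 + 0.75·0.2506; P(supplier A) ≈ 0.0713, P(supplier B) ≈ 0.6810, P(supplier C) ≈ 0.2476

0.248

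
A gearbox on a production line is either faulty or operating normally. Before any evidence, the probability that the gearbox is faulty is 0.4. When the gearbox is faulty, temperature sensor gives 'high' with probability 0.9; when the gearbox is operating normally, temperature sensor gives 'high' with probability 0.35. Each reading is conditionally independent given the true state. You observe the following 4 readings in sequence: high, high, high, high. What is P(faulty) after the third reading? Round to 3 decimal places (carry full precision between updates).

After 'high': P(faulty) = 0.9·0.4000 / (0.9·0.4000 + 0.35·0.6000) ≈ 0.6316
After 'high': P(faulty) = 0.9·0.6316 / (0.9·0.6316 + 0.35·0.3684) ≈ 0.8151
After 'high': P(faulty) = 0.9·0.8151 / (0.9·0.8151 + 0.35·0.1849) ≈ 0.9189

0.919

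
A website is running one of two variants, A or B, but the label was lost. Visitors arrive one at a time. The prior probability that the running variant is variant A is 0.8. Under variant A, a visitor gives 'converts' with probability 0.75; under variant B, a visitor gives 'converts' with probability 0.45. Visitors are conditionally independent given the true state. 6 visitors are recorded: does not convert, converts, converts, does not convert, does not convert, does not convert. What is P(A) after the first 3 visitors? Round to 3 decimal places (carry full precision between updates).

After 'does not convert': P(A) = 0.25·0.8000 / (0.25·0.8000 + 0.55·0.2000) ≈ 0.6452
After 'converts': P(A) = 0.75·0.6452 / (0.75·0.6452 + 0.45·0.3548) ≈ 0.7519
After 'converts': P(A) = 0.75·0.7519 / (0.75·0.7519 + 0.45·0.2481) ≈ 0.8347

0.835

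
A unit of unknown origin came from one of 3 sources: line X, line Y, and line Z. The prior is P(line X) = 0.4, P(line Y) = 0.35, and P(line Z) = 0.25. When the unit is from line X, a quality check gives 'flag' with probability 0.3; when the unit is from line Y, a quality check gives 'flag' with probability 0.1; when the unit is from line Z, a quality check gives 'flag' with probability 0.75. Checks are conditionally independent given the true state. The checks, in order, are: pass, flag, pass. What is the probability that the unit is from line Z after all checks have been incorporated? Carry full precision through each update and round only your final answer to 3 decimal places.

0.119

After 'pass': normaliser = 0.7·0.4000 + 0.9·0.3500 + 0.25·0.2500; P(line X) ≈ 0.4259, P(line Y) ≈ 0.4791, P(line Z) ≈ 0.0951
After 'flag': normaliser = 0.3·0.4259 + 0.1·0.4791 + 0.75·0.0951; P(line X) ≈ 0.5173, P(line Y) ≈ 0.1940, P(line Z) ≈ 0.2887
After 'pass': normaliser = 0.7·0.5173 + 0.9·0.1940 + 0.25·0.2887; P(line X) ≈ 0.5947, P(line Y) ≈ 0.2867, P(line Z) ≈ 0.1185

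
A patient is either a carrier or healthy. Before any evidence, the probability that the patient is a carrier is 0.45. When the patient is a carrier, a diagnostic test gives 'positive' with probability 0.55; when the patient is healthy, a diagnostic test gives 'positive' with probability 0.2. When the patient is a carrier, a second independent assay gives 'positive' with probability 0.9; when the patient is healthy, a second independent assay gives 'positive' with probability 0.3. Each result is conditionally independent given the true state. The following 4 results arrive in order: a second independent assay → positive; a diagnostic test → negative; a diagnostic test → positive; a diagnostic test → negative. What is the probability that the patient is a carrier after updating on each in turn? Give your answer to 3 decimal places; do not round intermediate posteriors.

0.681

After a second independent assay='positive': P(carrier) = 0.9·0.4500 / (0.9·0.4500 + 0.3·0.5500) ≈ 0.7105
After a diagnostic test='negative': P(carrier) = 0.45·0.7105 / (0.45·0.7105 + 0.8·0.2895) ≈ 0.5800
After a diagnostic test='positive': P(carrier) = 0.55·0.5800 / (0.55·0.5800 + 0.2·0.4200) ≈ 0.7915
After a diagnostic test='negative': P(carrier) = 0.45·0.7915 / (0.45·0.7915 + 0.8·0.2085) ≈ 0.6811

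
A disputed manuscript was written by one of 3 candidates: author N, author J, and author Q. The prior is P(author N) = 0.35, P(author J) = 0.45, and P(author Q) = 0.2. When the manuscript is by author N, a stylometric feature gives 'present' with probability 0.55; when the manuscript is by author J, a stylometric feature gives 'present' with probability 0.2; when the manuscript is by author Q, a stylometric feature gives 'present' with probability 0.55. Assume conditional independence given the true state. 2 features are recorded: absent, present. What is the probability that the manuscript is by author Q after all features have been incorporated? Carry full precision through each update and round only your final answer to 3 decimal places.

Apply Bayes' rule sequentially, carrying P(author Q) forward.
After 'absent': normaliser = 0.45·0.3500 + 0.8·0.4500 + 0.45·0.2000; P(author N) ≈ 0.2593, P(author J) ≈ 0.5926, P(author Q) ≈ 0.1481
After 'present': normaliser = 0.55·0.2593 + 0.2·0.5926 + 0.55·0.1481; P(author N) ≈ 0.4162, P(author J) ≈ 0.3459, P(author Q) ≈ 0.2378

0.238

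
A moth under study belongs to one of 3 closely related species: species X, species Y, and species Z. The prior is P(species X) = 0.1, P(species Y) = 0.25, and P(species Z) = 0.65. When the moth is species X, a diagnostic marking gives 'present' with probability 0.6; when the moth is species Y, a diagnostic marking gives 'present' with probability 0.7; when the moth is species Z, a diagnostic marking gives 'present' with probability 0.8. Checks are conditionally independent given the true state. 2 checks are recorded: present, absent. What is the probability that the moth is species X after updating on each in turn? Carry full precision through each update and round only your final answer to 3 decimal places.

After 'present': normaliser = 0.6·0.1000 + 0.7·0.2500 + 0.8·0.6500; P(species X) ≈ 0.0795, P(species Y) ≈ 0.2318, P(species Z) ≈ 0.6887
After 'absent': normaliser = 0.4·0.0795 + 0.3·0.2318 + 0.2·0.6887; P(species X) ≈ 0.1330, P(species Y) ≈ 0.2909, P(species Z) ≈ 0.5762

0.133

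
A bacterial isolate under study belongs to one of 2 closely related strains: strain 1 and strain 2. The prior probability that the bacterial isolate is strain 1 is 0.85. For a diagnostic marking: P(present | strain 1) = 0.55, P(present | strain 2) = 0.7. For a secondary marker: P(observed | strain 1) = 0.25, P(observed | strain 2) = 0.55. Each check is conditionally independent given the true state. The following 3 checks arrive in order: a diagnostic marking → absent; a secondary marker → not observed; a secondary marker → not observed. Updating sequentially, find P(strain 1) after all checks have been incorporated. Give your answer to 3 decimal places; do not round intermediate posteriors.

Apply Bayes' rule sequentially, carrying P(strain 1) forward.
After a diagnostic marking='absent': P(strain 1) = 0.45·0.8500 / (0.45·0.8500 + 0.3·0.1500) ≈ 0.8947
After a secondary marker='not observed': P(strain 1) = 0.75·0.8947 / (0.75·0.8947 + 0.45·0.1053) ≈ 0.9341
After a secondary marker='not observed': P(strain 1) = 0.75·0.9341 / (0.75·0.9341 + 0.45·0.0659) ≈ 0.9594

0.959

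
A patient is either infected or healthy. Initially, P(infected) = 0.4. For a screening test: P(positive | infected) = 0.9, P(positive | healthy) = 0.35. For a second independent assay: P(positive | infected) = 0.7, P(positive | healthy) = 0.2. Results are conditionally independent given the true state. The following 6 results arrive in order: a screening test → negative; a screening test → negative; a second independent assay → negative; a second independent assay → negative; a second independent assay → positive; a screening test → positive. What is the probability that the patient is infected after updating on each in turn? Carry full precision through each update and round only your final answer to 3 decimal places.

Each posterior becomes the prior for the next update.
After a screening test='negative': P(infected) = 0.1·0.4000 / (0.1·0.4000 + 0.65·0.6000) ≈ 0.0930
After a screening test='negative': P(infected) = 0.1·0.0930 / (0.1·0.0930 + 0.65·0.9070) ≈ 0.0155
After a second independent assay='negative': P(infected) = 0.3·0.0155 / (0.3·0.0155 + 0.8·0.9845) ≈ 0.0059
After a second independent assay='negative': P(infected) = 0.3·0.0059 / (0.3·0.0059 + 0.8·0.9941) ≈ 0.0022
After a second independent assay='positive': P(infected) = 0.7·0.0022 / (0.7·0.0022 + 0.2·0.9978) ≈ 0.0077
After a screening test='positive': P(infected) = 0.9·0.0077 / (0.9·0.0077 + 0.35·0.9923) ≈ 0.0196

0.020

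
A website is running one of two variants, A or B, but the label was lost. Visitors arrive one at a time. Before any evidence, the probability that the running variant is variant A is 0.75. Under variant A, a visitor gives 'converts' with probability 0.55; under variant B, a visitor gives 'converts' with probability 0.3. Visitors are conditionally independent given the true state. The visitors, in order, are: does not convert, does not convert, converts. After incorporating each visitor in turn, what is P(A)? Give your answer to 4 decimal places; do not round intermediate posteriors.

After 'does not convert': P(A) = 0.45·0.7500 / (0.45·0.7500 + 0.7·0.2500) ≈ 0.6585
After 'does not convert': P(A) = 0.45·0.6585 / (0.45·0.6585 + 0.7·0.3415) ≈ 0.5535
After 'converts': P(A) = 0.55·0.5535 / (0.55·0.5535 + 0.3·0.4465) ≈ 0.6945

0.6945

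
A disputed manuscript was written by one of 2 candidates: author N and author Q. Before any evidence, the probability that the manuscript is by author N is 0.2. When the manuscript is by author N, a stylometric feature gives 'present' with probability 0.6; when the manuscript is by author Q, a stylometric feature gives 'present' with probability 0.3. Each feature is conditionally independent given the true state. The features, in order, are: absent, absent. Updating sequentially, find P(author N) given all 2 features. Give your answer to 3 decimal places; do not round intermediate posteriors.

After 'absent': P(author N) = 0.4·0.2000 / (0.4·0.2000 + 0.7·0.8000) ≈ 0.1250
After 'absent': P(author N) = 0.4·0.1250 / (0.4·0.1250 + 0.7·0.8750) ≈ 0.0755

0.075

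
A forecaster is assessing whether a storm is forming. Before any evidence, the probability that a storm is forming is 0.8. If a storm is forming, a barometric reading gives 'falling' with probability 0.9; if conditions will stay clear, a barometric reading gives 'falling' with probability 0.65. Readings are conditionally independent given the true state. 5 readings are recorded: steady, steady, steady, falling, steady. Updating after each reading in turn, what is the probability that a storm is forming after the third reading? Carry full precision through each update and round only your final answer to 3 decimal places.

0.085

Apply Bayes' rule sequentially, carrying P(storm) forward.
After 'steady': P(storm) = 0.1·0.8000 / (0.1·0.8000 + 0.35·0.2000) ≈ 0.5333
After 'steady': P(storm) = 0.1·0.5333 / (0.1·0.5333 + 0.35·0.4667) ≈ 0.2462
After 'steady': P(storm) = 0.1·0.2462 / (0.1·0.2462 + 0.35·0.7538) ≈ 0.0853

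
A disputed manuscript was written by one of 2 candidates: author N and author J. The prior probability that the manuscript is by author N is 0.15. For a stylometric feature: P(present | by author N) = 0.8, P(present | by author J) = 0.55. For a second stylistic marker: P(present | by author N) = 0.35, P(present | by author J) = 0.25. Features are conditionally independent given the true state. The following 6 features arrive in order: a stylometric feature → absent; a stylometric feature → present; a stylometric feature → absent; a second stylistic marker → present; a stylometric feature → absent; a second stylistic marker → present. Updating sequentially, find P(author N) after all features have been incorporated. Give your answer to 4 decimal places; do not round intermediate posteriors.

After a stylometric feature='absent': P(author N) = 0.2·0.1500 / (0.2·0.1500 + 0.45·0.8500) ≈ 0.0727
After a stylometric feature='present': P(author N) = 0.8·0.0727 / (0.8·0.0727 + 0.55·0.9273) ≈ 0.1024
After a stylometric feature='absent': P(author N) = 0.2·0.1024 / (0.2·0.1024 + 0.45·0.8976) ≈ 0.0483
After a second stylistic marker='present': P(author N) = 0.35·0.0483 / (0.35·0.0483 + 0.25·0.9517) ≈ 0.0663
After a stylometric feature='absent': P(author N) = 0.2·0.0663 / (0.2·0.0663 + 0.45·0.9337) ≈ 0.0306
After a second stylistic marker='present': P(author N) = 0.35·0.0306 / (0.35·0.0306 + 0.25·0.9694) ≈ 0.0423

0.0423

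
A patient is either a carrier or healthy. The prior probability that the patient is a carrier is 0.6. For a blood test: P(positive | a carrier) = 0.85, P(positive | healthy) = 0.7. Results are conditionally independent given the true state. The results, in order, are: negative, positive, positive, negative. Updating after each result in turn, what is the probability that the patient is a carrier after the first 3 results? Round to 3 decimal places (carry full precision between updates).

After 'negative': P(carrier) = 0.15·0.6000 / (0.15·0.6000 + 0.3·0.4000) ≈ 0.4286
After 'positive': P(carrier) = 0.85·0.4286 / (0.85·0.4286 + 0.7·0.5714) ≈ 0.4766
After 'positive': P(carrier) = 0.85·0.4766 / (0.85·0.4766 + 0.7·0.5234) ≈ 0.5251

0.525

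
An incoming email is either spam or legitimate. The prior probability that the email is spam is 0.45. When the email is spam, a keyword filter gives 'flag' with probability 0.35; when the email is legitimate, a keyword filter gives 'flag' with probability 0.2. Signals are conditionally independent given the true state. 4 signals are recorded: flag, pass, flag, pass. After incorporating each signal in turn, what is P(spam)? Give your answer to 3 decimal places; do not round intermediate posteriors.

0.623

After 'flag': P(spam) = 0.35·0.4500 / (0.35·0.4500 + 0.2·0.5500) ≈ 0.5888
After 'pass': P(spam) = 0.65·0.5888 / (0.65·0.5888 + 0.8·0.4112) ≈ 0.5378
After 'flag': P(spam) = 0.35·0.5378 / (0.35·0.5378 + 0.2·0.4622) ≈ 0.6706
After 'pass': P(spam) = 0.65·0.6706 / (0.65·0.6706 + 0.8·0.3294) ≈ 0.6232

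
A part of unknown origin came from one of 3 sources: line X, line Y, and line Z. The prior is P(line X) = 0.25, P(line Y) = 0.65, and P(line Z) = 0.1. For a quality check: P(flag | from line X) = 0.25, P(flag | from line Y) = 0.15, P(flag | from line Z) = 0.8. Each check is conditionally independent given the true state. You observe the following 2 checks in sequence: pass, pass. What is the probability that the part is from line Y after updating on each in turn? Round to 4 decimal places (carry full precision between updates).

Apply Bayes' rule sequentially, carrying P(line Y) forward.
After 'pass': normaliser = 0.75·0.2500 + 0.85·0.6500 + 0.2·0.1000; P(line X) ≈ 0.2467, P(line Y) ≈ 0.7270, P(line Z) ≈ 0.0263
After 'pass': normaliser = 0.75·0.2467 + 0.85·0.7270 + 0.2·0.0263; P(line X) ≈ 0.2289, P(line Y) ≈ 0.7646, P(line Z) ≈ 0.0065

0.7646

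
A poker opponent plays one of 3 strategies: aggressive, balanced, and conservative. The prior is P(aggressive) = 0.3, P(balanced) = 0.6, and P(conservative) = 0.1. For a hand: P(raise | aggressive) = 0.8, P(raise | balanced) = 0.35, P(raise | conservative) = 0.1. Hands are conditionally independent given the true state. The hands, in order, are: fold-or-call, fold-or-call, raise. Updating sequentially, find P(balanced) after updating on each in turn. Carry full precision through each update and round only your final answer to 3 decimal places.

0.834

After 'fold-or-call': normaliser = 0.2·0.3000 + 0.65·0.6000 + 0.9·0.1000; P(aggressive) ≈ 0.1111, P(balanced) ≈ 0.7222, P(conservative) ≈ 0.1667
After 'fold-or-call': normaliser = 0.2·0.1111 + 0.65·0.7222 + 0.9·0.1667; P(aggressive) ≈ 0.0346, P(balanced) ≈ 0.7316, P(conservative) ≈ 0.2338
After 'raise': normaliser = 0.8·0.0346 + 0.35·0.7316 + 0.1·0.2338; P(aggressive) ≈ 0.0902, P(balanced) ≈ 0.8337, P(conservative) ≈ 0.0761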